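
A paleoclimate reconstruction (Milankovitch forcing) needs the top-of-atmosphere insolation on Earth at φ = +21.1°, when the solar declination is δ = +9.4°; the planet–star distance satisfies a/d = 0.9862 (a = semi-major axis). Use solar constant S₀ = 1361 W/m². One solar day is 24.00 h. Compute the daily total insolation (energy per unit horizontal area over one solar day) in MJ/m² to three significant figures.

cos H₀ = −tan(+21.1°) tan(+9.400°) = -0.0639, H₀ = 1.6347 rad.
Bracket: H₀ sin φ sin δ + cos φ cos δ sin H₀ = 1.6347×0.36000×0.16333 + 0.93295×0.98657×0.99796 = 0.096118 + 0.918543 = 1.014661.
Inverse-square distance factor (a/d)² = 0.9862² = 0.972590.
Q̄ = (S₀/π) × 0.972590 × [bracket] = (1361/π) × 0.972590 × 1.014661 = 427.52 W/m².
Daily total = Q̄ × 24.00 h × 3600 s/h = 427.52 × 24.00 × 3600 / 10⁶ = 36.94 MJ/m².

36.9 MJ/m²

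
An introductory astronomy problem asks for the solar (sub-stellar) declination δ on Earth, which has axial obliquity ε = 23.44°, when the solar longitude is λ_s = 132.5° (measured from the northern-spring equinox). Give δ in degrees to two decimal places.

δ = +17.05°

sin δ = sin ε · sin λ_s = sin 23.44° × sin 132.5° = 0.293280.
δ = arcsin(0.293280) = +17.05°.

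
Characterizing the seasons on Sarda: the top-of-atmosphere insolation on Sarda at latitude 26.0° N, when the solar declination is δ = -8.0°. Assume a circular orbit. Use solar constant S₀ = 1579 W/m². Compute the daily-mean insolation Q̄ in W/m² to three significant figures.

cos H₀ = −tan(+26.0°) tan(-8.000°) = 0.0685, H₀ = 1.5022 rad.
Bracket: H₀ sin φ sin δ + cos φ cos δ sin H₀ = 1.5022×0.43837×-0.13917 + 0.89879×0.99027×0.99765 = -0.091646 + 0.887953 = 0.796307.
Q̄ = (S₀/π) × [bracket] = (1579/π) × 0.796307 = 400.2 W/m².

Q̄ ≈ 400 W/m²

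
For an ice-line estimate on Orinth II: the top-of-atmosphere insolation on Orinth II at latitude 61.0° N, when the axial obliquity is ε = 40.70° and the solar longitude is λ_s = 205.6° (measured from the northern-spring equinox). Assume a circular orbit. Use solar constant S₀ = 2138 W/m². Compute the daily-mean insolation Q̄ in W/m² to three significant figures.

Q̄ ≈ 98.7 W/m²

Solar declination: sin δ = sin ε · sin λ_s = sin 40.70° × sin 205.6° = -0.28176, so δ = -16.365°.
cos H₀ = −tan(+61.0°) tan(-16.365°) = 0.5298, H₀ = 1.0125 rad.
Bracket: H₀ sin φ sin δ + cos φ cos δ sin H₀ = 1.0125×0.87462×-0.28176 + 0.48481×0.95948×0.84814 = -0.249513 + 0.394525 = 0.145012.
Q̄ = (S₀/π) × [bracket] = (2138/π) × 0.145012 = 98.69 W/m².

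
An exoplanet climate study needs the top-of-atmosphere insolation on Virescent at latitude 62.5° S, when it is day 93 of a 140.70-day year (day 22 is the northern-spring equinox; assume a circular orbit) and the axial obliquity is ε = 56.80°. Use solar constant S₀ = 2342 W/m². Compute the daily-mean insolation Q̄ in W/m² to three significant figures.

Q̄ ≈ 370 W/m²

Solar longitude: λ_s = 360° × (93 − 22)/140.70 = 181.663°.
sin δ = sin 56.80° × sin 181.663° = -0.02429, so δ = -1.392°.
cos H₀ = −tan(-62.5°) tan(-1.392°) = -0.0467, H₀ = 1.6175 rad.
Bracket: H₀ sin φ sin δ + cos φ cos δ sin H₀ = 1.6175×-0.88701×-0.02429 + 0.46175×0.99971×0.99891 = 0.034850 + 0.461113 = 0.495963.
Q̄ = (S₀/π) × [bracket] = (2342/π) × 0.495963 = 369.7 W/m².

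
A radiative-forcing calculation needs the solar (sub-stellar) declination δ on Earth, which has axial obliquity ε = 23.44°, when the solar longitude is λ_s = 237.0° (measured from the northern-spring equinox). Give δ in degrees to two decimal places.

sin δ = sin ε · sin λ_s = sin 23.44° × sin 237.0° = -0.333614.
δ = arcsin(-0.333614) = -19.49°.

δ = -19.49°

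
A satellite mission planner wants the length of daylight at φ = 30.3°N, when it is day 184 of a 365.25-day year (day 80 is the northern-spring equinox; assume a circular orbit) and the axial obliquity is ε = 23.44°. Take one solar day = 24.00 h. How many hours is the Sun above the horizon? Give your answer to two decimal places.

Solar longitude: λ_s = 360° × (184 − 80)/365.25 = 102.505°.
sin δ = sin 23.44° × sin 102.505° = 0.38835, so δ = +22.852°.
cos H₀ = −tan φ · tan δ = −tan(+30.3°) × tan(+22.852°) = -0.2463, so H₀ = 1.8196 rad = 104.26°.
Daylight = 2H₀/(2π) × 24.00 h = (1.8196/π) × 24.00 = 13.90 h.

13.90 h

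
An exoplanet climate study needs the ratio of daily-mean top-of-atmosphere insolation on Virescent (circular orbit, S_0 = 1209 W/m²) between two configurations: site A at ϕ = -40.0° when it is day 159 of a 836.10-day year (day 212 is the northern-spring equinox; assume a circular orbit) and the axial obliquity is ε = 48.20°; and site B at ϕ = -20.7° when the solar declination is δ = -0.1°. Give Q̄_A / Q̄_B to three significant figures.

Q̄_A / Q̄_B ≈ 1.12

— Configuration A (ϕ=-40.0°):
Solar longitude: L_s = 360° × (159 − 212)/836.10 = -22.820°, i.e. -22.820° + 360° = 337.180°.
sin δ = sin 48.20° × sin 337.180° = -0.28913, so δ = -16.806°.
cos h₀ = −tan(-40.0°) tan(-16.806°) = -0.2534, h₀ = 1.8270 rad.
Bracket: h₀ sin ϕ sin δ + cos ϕ cos δ sin h₀ = 1.8270×-0.64279×-0.28913 + 0.76604×0.95729×0.96735 = 0.339548 + 0.709379 = 1.048927.
Q̄ = (S_0/π) × [bracket] = (1209/π) × 1.048927 = 403.67 W/m².
— Configuration B (ϕ=-20.7°):
cos h₀ = −tan(-20.7°) tan(-0.100°) = -0.0007, h₀ = 1.5715 rad.
Bracket: h₀ sin ϕ sin δ + cos ϕ cos δ sin h₀ = 1.5715×-0.35347×-0.00175 + 0.93544×1.00000×1.00000 = 0.000972 + 0.935440 = 0.936412.
Q̄ = (S_0/π) × [bracket] = (1209/π) × 0.936412 = 360.37 W/m².
Ratio Q̄_A / Q̄_B = 403.67 / 360.37 = 1.120.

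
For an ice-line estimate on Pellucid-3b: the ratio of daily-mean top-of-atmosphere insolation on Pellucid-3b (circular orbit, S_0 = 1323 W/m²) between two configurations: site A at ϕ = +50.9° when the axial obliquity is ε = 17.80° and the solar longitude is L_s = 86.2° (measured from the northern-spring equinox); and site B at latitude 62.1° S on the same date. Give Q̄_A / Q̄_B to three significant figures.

Q̄_A / Q̄_B ≈ 9.57

— Configuration A (ϕ=+50.9°):
Solar declination: sin δ = sin ε · sin L_s = sin 17.80° × sin 86.2° = 0.30502, so δ = +17.760°.
cos h₀ = −tan(+50.9°) tan(+17.760°) = -0.3941, h₀ = 1.9759 rad.
Bracket: h₀ sin ϕ sin δ + cos ϕ cos δ sin h₀ = 1.9759×0.77605×0.30502 + 0.63068×0.95234×0.91906 = 0.467717 + 0.552007 = 1.019724.
Q̄ = (S_0/π) × [bracket] = (1323/π) × 1.019724 = 429.43 W/m².
— Configuration B (ϕ=-62.1°):
cos h₀ = −tan(-62.1°) tan(+17.760°) = 0.6049, h₀ = 0.9211 rad.
Bracket: h₀ sin ϕ sin δ + cos ϕ cos δ sin h₀ = 0.9211×-0.88377×0.30502 + 0.46793×0.95234×0.79629 = -0.248299 + 0.354849 = 0.106550.
Q̄ = (S_0/π) × [bracket] = (1323/π) × 0.106550 = 44.871 W/m².
Ratio Q̄_A / Q̄_B = 429.43 / 44.871 = 9.570.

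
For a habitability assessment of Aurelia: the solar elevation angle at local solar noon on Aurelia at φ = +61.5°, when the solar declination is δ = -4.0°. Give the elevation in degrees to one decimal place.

24.5°

At local noon the hour angle is zero, so the zenith angle equals |φ − δ| = |+61.5° − (-4.000°)| = 65.500°.
Elevation = 90° − 65.500° = 24.5°.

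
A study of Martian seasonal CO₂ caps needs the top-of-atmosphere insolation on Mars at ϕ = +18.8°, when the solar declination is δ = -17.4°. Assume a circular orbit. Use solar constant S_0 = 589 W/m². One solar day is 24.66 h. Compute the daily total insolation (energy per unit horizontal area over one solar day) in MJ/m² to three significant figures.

cos h₀ = −tan(+18.8°) tan(-17.400°) = 0.1067, h₀ = 1.4639 rad.
Bracket: h₀ sin ϕ sin δ + cos ϕ cos δ sin h₀ = 1.4639×0.32227×-0.29904 + 0.94665×0.95424×0.99429 = -0.141078 + 0.898173 = 0.757095.
Q̄ = (S_0/π) × [bracket] = (589/π) × 0.757095 = 141.94 W/m².
Daily total = Q̄ × 24.66 h × 3600 s/h = 141.94 × 24.66 × 3600 / 10⁶ = 12.60 MJ/m².

12.6 MJ/m²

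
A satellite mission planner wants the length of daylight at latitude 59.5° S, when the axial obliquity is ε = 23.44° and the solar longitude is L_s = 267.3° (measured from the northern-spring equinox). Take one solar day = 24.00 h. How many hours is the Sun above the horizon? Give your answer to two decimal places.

Solar declination: sin δ = sin ε · sin L_s = sin 23.44° × sin 267.3° = -0.39735, so δ = -23.412°.
cos h₀ = −tan ϕ · tan δ = −tan(-59.5°) × tan(-23.412°) = -0.7351, so h₀ = 2.3966 rad = 137.31°.
Daylight = 2h₀/(2π) × 24.00 h = (2.3966/π) × 24.00 = 18.31 h.

18.31 h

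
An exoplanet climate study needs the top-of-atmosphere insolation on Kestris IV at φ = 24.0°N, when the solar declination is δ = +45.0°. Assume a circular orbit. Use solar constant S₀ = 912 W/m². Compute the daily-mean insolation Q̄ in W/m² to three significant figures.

Q̄ ≈ 338 W/m²

cos H₀ = −tan(+24.0°) tan(+45.000°) = -0.4452, H₀ = 2.0322 rad.
Bracket: H₀ sin φ sin δ + cos φ cos δ sin H₀ = 2.0322×0.40674×0.70711 + 0.91355×0.70711×0.89542 = 0.584481 + 0.578424 = 1.162905.
Q̄ = (S₀/π) × [bracket] = (912/π) × 1.162905 = 337.6 W/m².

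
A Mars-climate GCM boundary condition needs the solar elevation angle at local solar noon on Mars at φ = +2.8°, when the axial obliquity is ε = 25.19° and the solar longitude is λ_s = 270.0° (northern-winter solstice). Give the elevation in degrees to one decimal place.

62.0°

Solar declination: sin δ = sin ε · sin λ_s = sin 25.19° × sin 270.0° = -0.42562, so δ = -25.190°.
At local noon the hour angle is zero, so the zenith angle equals |φ − δ| = |+2.8° − (-25.190°)| = 27.990°.
Elevation = 90° − 27.990° = 62.0°.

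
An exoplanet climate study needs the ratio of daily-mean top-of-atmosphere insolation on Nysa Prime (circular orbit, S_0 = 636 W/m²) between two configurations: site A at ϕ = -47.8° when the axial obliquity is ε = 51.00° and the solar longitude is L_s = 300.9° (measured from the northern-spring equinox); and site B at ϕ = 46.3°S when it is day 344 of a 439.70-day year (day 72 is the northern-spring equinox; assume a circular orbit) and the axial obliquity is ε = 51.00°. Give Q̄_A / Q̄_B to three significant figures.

— Configuration A (ϕ=-47.8°):
Solar declination: sin δ = sin ε · sin L_s = sin 51.00° × sin 300.9° = -0.66684, so δ = -41.824°.
cos h₀ = −tan(-47.8°) tan(-41.824°) = -0.9869, h₀ = 2.9794 rad.
Bracket: h₀ sin ϕ sin δ + cos ϕ cos δ sin h₀ = 2.9794×-0.74080×-0.66684 + 0.67172×0.74520×0.16144 = 1.471809 + 0.080811 = 1.552620.
Q̄ = (S_0/π) × [bracket] = (636/π) × 1.552620 = 314.32 W/m².
— Configuration B (ϕ=-46.3°):
Solar longitude: L_s = 360° × (344 − 72)/439.70 = 222.697°.
sin δ = sin 51.00° × sin 222.697° = -0.52700, so δ = -31.803°.
cos h₀ = −tan(-46.3°) tan(-31.803°) = -0.6489, h₀ = 2.2769 rad.
Bracket: h₀ sin ϕ sin δ + cos ϕ cos δ sin h₀ = 2.2769×-0.72297×-0.52700 + 0.69088×0.84986×0.76087 = 0.867511 + 0.446746 = 1.314257.
Q̄ = (S_0/π) × [bracket] = (636/π) × 1.314257 = 266.06 W/m².
Ratio Q̄_A / Q̄_B = 314.32 / 266.06 = 1.181.

Q̄_A / Q̄_B ≈ 1.18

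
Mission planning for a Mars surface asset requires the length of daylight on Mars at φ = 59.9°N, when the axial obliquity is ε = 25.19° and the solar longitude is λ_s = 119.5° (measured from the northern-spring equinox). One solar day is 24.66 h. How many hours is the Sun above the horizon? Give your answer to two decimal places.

Solar declination: sin δ = sin ε · sin λ_s = sin 25.19° × sin 119.5° = 0.37044, so δ = +21.743°.
cos H₀ = −tan φ · tan δ = −tan(+59.9°) × tan(+21.743°) = -0.6880, so H₀ = 2.3295 rad = 133.47°.
Daylight = 2H₀/(2π) × 24.66 h = (2.3295/π) × 24.66 = 18.29 h.

18.29 h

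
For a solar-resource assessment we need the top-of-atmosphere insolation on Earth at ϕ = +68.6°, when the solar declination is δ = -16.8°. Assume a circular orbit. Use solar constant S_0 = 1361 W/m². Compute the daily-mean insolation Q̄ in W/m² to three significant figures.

Q̄ ≈ 15.9 W/m²

cos h₀ = −tan(+68.6°) tan(-16.800°) = 0.7704, h₀ = 0.6913 rad.
Bracket: h₀ sin ϕ sin δ + cos ϕ cos δ sin h₀ = 0.6913×0.93106×-0.28903 + 0.36488×0.95732×0.63756 = -0.186032 + 0.222704 = 0.036672.
Q̄ = (S_0/π) × [bracket] = (1361/π) × 0.036672 = 15.89 W/m².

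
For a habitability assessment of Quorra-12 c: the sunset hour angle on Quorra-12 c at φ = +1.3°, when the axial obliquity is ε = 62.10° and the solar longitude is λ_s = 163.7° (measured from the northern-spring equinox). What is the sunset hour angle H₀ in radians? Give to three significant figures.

H₀ = 1.58 rad

Solar declination: sin δ = sin ε · sin λ_s = sin 62.10° × sin 163.7° = 0.24804, so δ = +14.362°.
cos H₀ = −tan φ · tan δ = −tan(+1.3°) × tan(+14.362°) = -0.0058, so H₀ = 1.5766 rad = 90.33°.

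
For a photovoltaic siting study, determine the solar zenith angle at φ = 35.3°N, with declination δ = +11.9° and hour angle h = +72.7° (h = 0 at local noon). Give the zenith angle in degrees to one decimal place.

cos θ_z = sin φ sin δ + cos φ cos δ cos h = 0.119157 + 0.237483 = 0.356640.
θ_z = arccos(0.356640) = 69.1°.

θ_z = 69.1°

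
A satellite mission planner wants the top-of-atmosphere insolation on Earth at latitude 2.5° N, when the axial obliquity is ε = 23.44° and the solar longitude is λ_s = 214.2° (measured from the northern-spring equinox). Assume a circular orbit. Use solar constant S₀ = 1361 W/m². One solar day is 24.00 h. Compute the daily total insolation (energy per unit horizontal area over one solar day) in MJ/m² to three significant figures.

Solar declination: sin δ = sin ε · sin λ_s = sin 23.44° × sin 214.2° = -0.22359, so δ = -12.920°.
cos H₀ = −tan(+2.5°) tan(-12.920°) = 0.0100, H₀ = 1.5608 rad.
Bracket: H₀ sin φ sin δ + cos φ cos δ sin H₀ = 1.5608×0.04362×-0.22359 + 0.99905×0.97468×0.99995 = -0.015222 + 0.973705 = 0.958483.
Q̄ = (S₀/π) × [bracket] = (1361/π) × 0.958483 = 415.23 W/m².
Daily total = Q̄ × 24.00 h × 3600 s/h = 415.23 × 24.00 × 3600 / 10⁶ = 35.88 MJ/m².

35.9 MJ/m²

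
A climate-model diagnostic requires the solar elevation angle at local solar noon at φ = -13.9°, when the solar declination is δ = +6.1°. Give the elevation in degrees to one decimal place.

At local noon the hour angle is zero, so the zenith angle equals |φ − δ| = |-13.9° − (+6.100°)| = 20.000°.
Elevation = 90° − 20.000° = 70.0°.

70.0°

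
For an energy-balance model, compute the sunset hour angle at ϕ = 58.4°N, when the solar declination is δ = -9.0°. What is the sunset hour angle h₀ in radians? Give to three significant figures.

cos h₀ = −tan ϕ · tan δ = −tan(+58.4°) × tan(-9.000°) = 0.2575, so h₀ = 1.3104 rad = 75.08°.

h₀ = 1.31 rad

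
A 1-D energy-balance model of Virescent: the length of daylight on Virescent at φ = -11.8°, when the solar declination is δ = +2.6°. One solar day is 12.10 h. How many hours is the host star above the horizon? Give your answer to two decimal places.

6.01 h

cos H₀ = −tan φ · tan δ = −tan(-11.8°) × tan(+2.600°) = 0.0095, so H₀ = 1.5613 rad = 89.46°.
Daylight = 2H₀/(2π) × 12.10 h = (1.5613/π) × 12.10 = 6.01 h.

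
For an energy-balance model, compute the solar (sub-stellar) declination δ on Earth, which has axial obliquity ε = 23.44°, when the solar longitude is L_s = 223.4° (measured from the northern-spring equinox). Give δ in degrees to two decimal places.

sin δ = sin ε · sin L_s = sin 23.44° × sin 223.4° = -0.273316.
δ = arcsin(-0.273316) = -15.86°.

δ = -15.86°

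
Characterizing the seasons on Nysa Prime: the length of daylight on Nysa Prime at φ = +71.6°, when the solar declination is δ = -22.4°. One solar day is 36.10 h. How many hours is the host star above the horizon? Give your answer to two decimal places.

cos H₀ = −tan φ · tan δ = 1.2390 ≥ 1, so the host star never rises (polar night) and H₀ = 0.
Daylight = 2H₀/(2π) × 36.10 h = (0.0000/π) × 36.10 = 0.00 h.

0.00 h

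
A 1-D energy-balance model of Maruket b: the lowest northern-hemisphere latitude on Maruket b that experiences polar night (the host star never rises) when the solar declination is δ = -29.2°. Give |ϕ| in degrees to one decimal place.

Polar night requires cos h₀ = −tan ϕ tan δ ≥ 1, i.e. tan ϕ tan δ ≤ −1.
The boundary is |tan ϕ| · |tan δ| = 1, so |ϕ| = 90° − |δ| = 90° − 29.2° = 60.8° in the northern hemisphere.

|ϕ| = 60.8°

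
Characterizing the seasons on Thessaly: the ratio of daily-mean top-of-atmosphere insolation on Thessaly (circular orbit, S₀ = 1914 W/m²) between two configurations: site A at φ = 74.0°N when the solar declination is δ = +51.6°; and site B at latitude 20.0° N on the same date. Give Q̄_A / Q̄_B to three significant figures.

— Configuration A (φ=+74.0°):
cos H₀ = −tan(+74.0°) tan(+51.600°) = -4.4000 ≤ −1 ⇒ polar day, H₀ = π.
Bracket: H₀ sin φ sin δ + cos φ cos δ sin H₀ = 3.1416×0.96126×0.78369 + 0.27564×0.62115×0.00000 = 2.366661 + 0.000000 = 2.366661.
Q̄ = (S₀/π) × [bracket] = (1914/π) × 2.366661 = 1441.9 W/m².
— Configuration B (φ=+20.0°):
cos H₀ = −tan(+20.0°) tan(+51.600°) = -0.4592, H₀ = 2.0479 rad.
Bracket: H₀ sin φ sin δ + cos φ cos δ sin H₀ = 2.0479×0.34202×0.78369 + 0.93969×0.62115×0.88832 = 0.548914 + 0.518502 = 1.067416.
Q̄ = (S₀/π) × [bracket] = (1914/π) × 1.067416 = 650.32 W/m².
Ratio Q̄_A / Q̄_B = 1441.9 / 650.32 = 2.217.

Q̄_A / Q̄_B ≈ 2.22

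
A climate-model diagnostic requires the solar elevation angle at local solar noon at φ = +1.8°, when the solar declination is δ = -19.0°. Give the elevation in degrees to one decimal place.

69.2°

At local noon the hour angle is zero, so the zenith angle equals |φ − δ| = |+1.8° − (-19.000°)| = 20.800°.
Elevation = 90° − 20.800° = 69.2°.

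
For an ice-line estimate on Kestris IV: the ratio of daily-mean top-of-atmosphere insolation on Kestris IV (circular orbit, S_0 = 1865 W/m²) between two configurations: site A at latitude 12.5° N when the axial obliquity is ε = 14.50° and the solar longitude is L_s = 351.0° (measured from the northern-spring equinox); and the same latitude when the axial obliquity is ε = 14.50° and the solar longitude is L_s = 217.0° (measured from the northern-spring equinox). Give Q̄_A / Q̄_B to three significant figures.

Q̄_A / Q̄_B ≈ 1.05

— Configuration A (ϕ=+12.5°):
Solar declination: sin δ = sin ε · sin L_s = sin 14.50° × sin 351.0° = -0.03917, so δ = -2.245°.
cos h₀ = −tan(+12.5°) tan(-2.245°) = 0.0087, h₀ = 1.5621 rad.
Bracket: h₀ sin ϕ sin δ + cos ϕ cos δ sin h₀ = 1.5621×0.21644×-0.03917 + 0.97630×0.99923×0.99996 = -0.013243 + 0.975509 = 0.962266.
Q̄ = (S_0/π) × [bracket] = (1865/π) × 0.962266 = 571.25 W/m².
— Configuration B (ϕ=+12.5°):
Solar declination: sin δ = sin ε · sin L_s = sin 14.50° × sin 217.0° = -0.15068, so δ = -8.666°.
cos h₀ = −tan(+12.5°) tan(-8.666°) = 0.0338, h₀ = 1.5370 rad.
Bracket: h₀ sin ϕ sin δ + cos ϕ cos δ sin h₀ = 1.5370×0.21644×-0.15068 + 0.97630×0.98858×0.99943 = -0.050126 + 0.964601 = 0.914475.
Q̄ = (S_0/π) × [bracket] = (1865/π) × 0.914475 = 542.88 W/m².
Ratio Q̄_A / Q̄_B = 571.25 / 542.88 = 1.052.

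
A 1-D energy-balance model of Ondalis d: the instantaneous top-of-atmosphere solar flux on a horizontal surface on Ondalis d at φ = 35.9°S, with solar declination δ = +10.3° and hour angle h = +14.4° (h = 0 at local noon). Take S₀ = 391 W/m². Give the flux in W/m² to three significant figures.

261 W/m²

cos θ_z = sin φ sin δ + cos φ cos δ cos h = -0.104845 + 0.771949 = 0.667104.
Flux = S₀ · cos θ_z = 391 × 0.667104 = 260.8 W/m².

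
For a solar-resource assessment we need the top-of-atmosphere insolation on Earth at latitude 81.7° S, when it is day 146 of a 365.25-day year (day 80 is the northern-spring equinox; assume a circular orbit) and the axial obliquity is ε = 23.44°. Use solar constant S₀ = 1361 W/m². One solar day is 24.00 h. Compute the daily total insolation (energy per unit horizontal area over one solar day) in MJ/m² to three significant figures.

0.00 MJ/m²

Solar longitude: λ_s = 360° × (146 − 80)/365.25 = 65.051°.
sin δ = sin 23.44° × sin 65.051° = 0.36067, so δ = +21.141°.
cos H₀ = −tan(-81.7°) tan(+21.141°) = 2.6507 ≥ 1 ⇒ polar night, H₀ = 0 and Q̄ = 0.
Daily total = Q̄ × 24.00 h × 3600 s/h = 0.00 MJ/m².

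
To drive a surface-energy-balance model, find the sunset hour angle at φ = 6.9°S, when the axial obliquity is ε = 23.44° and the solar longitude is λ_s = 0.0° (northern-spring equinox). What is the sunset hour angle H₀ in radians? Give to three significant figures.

H₀ = 1.57 rad

Solar declination: sin δ = sin ε · sin λ_s = sin 23.44° × sin 0.0° = 0.00000, so δ = +0.000°.
cos H₀ = −tan φ · tan δ = −tan(-6.9°) × tan(+0.000°) = 0.0000, so H₀ = 1.5708 rad = 90.00°.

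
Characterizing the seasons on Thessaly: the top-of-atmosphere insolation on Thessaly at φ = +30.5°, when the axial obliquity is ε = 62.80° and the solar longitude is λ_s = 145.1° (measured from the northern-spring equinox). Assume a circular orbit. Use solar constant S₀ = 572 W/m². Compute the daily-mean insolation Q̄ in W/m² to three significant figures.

Solar declination: sin δ = sin ε · sin λ_s = sin 62.80° × sin 145.1° = 0.50888, so δ = +30.589°.
cos H₀ = −tan(+30.5°) tan(+30.589°) = -0.3482, H₀ = 1.9265 rad.
Bracket: H₀ sin φ sin δ + cos φ cos δ sin H₀ = 1.9265×0.50754×0.50888 + 0.86163×0.86084×0.93742 = 0.497571 + 0.695308 = 1.192879.
Q̄ = (S₀/π) × [bracket] = (572/π) × 1.192879 = 217.2 W/m².

Q̄ ≈ 217 W/m²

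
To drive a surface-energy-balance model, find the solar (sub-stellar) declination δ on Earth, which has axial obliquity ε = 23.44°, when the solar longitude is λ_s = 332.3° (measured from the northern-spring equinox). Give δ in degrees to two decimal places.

sin δ = sin ε · sin λ_s = sin 23.44° × sin 332.3° = -0.184909.
δ = arcsin(-0.184909) = -10.66°.

δ = -10.66°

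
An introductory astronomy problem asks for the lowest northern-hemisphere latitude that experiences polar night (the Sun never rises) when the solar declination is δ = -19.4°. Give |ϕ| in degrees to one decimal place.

|ϕ| = 70.6°

Polar night requires cos h₀ = −tan ϕ tan δ ≥ 1, i.e. tan ϕ tan δ ≤ −1.
The boundary is |tan ϕ| · |tan δ| = 1, so |ϕ| = 90° − |δ| = 90° − 19.4° = 70.6° in the northern hemisphere.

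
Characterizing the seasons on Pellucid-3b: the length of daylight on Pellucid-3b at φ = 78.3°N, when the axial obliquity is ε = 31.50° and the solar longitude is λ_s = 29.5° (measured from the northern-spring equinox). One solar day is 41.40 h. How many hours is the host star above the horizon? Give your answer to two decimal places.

41.40 h

Solar declination: sin δ = sin ε · sin λ_s = sin 31.50° × sin 29.5° = 0.25729, so δ = +14.909°.
Sunrise equation: cos H₀ = −tan φ · tan δ = -1.2857 ≤ −1, so the host star never sets (polar day) and H₀ = π.
Daylight = 2H₀/(2π) × 41.40 h = (3.1416/π) × 41.40 = 41.40 h.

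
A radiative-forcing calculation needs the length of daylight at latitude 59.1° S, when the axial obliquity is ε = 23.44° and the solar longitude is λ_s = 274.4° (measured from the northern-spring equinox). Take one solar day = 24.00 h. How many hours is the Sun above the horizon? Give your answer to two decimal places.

18.16 h

Solar declination: sin δ = sin ε · sin λ_s = sin 23.44° × sin 274.4° = -0.39662, so δ = -23.367°.
cos H₀ = −tan φ · tan δ = −tan(-59.1°) × tan(-23.367°) = -0.7219, so H₀ = 2.3773 rad = 136.21°.
Daylight = 2H₀/(2π) × 24.00 h = (2.3773/π) × 24.00 = 18.16 h.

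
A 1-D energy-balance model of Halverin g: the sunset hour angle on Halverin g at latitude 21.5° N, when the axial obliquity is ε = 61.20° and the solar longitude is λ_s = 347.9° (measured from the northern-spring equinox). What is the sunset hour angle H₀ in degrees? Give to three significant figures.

Solar declination: sin δ = sin ε · sin λ_s = sin 61.20° × sin 347.9° = -0.18369, so δ = -10.585°.
cos H₀ = −tan φ · tan δ = −tan(+21.5°) × tan(-10.585°) = 0.0736, so H₀ = 1.4971 rad = 85.78°.

H₀ = 85.8°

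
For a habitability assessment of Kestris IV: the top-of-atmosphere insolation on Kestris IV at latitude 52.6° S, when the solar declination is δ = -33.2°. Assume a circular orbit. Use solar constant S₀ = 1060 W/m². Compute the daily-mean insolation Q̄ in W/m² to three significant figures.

Q̄ ≈ 470 W/m²

cos H₀ = −tan(-52.6°) tan(-33.200°) = -0.8559, H₀ = 2.5981 rad.
Bracket: H₀ sin φ sin δ + cos φ cos δ sin H₀ = 2.5981×-0.79441×-0.54756 + 0.60738×0.83676×0.51715 = 1.130140 + 0.262832 = 1.392972.
Q̄ = (S₀/π) × [bracket] = (1060/π) × 1.392972 = 470.0 W/m².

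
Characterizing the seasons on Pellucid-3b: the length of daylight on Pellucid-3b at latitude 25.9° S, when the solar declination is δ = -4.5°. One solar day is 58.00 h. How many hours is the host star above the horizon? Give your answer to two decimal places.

29.71 h

cos H₀ = −tan φ · tan δ = −tan(-25.9°) × tan(-4.500°) = -0.0382, so H₀ = 1.6090 rad = 92.19°.
Daylight = 2H₀/(2π) × 58.00 h = (1.6090/π) × 58.00 = 29.71 h.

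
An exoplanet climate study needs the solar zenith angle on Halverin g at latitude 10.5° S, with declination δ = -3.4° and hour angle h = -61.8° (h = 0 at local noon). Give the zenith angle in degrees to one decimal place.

cos θ_z = sin φ sin δ + cos φ cos δ cos h = 0.010808 + 0.463820 = 0.474628.
θ_z = arccos(0.474628) = 61.7°.

θ_z = 61.7°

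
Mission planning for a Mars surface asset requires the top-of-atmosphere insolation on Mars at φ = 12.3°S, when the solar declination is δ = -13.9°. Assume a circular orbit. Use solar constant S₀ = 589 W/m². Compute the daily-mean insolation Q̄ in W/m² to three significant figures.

cos H₀ = −tan(-12.3°) tan(-13.900°) = -0.0540, H₀ = 1.6248 rad.
Bracket: H₀ sin φ sin δ + cos φ cos δ sin H₀ = 1.6248×-0.21303×-0.24023 + 0.97705×0.97072×0.99854 = 0.083151 + 0.947057 = 1.030208.
Q̄ = (S₀/π) × [bracket] = (589/π) × 1.030208 = 193.1 W/m².

Q̄ ≈ 193 W/m²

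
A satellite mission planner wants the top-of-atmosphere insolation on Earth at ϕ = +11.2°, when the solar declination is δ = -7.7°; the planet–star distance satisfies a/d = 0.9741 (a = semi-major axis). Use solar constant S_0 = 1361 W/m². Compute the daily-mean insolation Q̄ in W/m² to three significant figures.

cos h₀ = −tan(+11.2°) tan(-7.700°) = 0.0268, h₀ = 1.5440 rad.
Bracket: h₀ sin ϕ sin δ + cos ϕ cos δ sin h₀ = 1.5440×0.19423×-0.13399 + 0.98096×0.99098×0.99964 = -0.040182 + 0.971762 = 0.931580.
Inverse-square distance factor (a/d)² = 0.9741² = 0.948871.
Q̄ = (S_0/π) × 0.948871 × [bracket] = (1361/π) × 0.948871 × 0.931580 = 382.9 W/m².

Q̄ ≈ 383 W/m²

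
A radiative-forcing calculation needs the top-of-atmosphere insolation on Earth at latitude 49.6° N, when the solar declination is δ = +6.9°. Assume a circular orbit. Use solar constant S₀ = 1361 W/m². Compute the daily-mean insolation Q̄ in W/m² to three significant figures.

Q̄ ≈ 344 W/m²

cos H₀ = −tan(+49.6°) tan(+6.900°) = -0.1422, H₀ = 1.7135 rad.
Bracket: H₀ sin φ sin δ + cos φ cos δ sin H₀ = 1.7135×0.76154×0.12014 + 0.64812×0.99276×0.98984 = 0.156771 + 0.636890 = 0.793661.
Q̄ = (S₀/π) × [bracket] = (1361/π) × 0.793661 = 343.8 W/m².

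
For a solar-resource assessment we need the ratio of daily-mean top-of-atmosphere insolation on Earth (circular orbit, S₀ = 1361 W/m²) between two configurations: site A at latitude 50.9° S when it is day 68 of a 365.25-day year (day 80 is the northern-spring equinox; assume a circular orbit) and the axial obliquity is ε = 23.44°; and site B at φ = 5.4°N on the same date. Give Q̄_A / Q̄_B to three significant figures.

Q̄_A / Q̄_B ≈ 0.746

— Configuration A (φ=-50.9°):
Solar longitude: λ_s = 360° × (68 − 80)/365.25 = -11.828°, i.e. -11.828° + 360° = 348.172°.
sin δ = sin 23.44° × sin 348.172° = -0.08153, so δ = -4.677°.
cos H₀ = −tan(-50.9°) tan(-4.677°) = -0.1007, H₀ = 1.6716 rad.
Bracket: H₀ sin φ sin δ + cos φ cos δ sin H₀ = 1.6716×-0.77605×-0.08153 + 0.63068×0.99667×0.99492 = 0.105764 + 0.625387 = 0.731151.
Q̄ = (S₀/π) × [bracket] = (1361/π) × 0.731151 = 316.75 W/m².
— Configuration B (φ=+5.4°):
cos H₀ = −tan(+5.4°) tan(-4.677°) = 0.0077, H₀ = 1.5631 rad.
Bracket: H₀ sin φ sin δ + cos φ cos δ sin H₀ = 1.5631×0.09411×-0.08153 + 0.99556×0.99667×0.99997 = -0.011993 + 0.992215 = 0.980222.
Q̄ = (S₀/π) × [bracket] = (1361/π) × 0.980222 = 424.65 W/m².
Ratio Q̄_A / Q̄_B = 316.75 / 424.65 = 0.7459.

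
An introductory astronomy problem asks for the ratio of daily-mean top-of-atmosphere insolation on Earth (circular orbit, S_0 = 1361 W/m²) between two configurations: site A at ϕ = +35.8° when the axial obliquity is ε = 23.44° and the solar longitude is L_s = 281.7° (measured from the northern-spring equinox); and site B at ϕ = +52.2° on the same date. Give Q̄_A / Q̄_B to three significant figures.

— Configuration A (ϕ=+35.8°):
Solar declination: sin δ = sin ε · sin L_s = sin 23.44° × sin 281.7° = -0.38952, so δ = -22.925°.
cos h₀ = −tan(+35.8°) tan(-22.925°) = 0.3050, h₀ = 1.2608 rad.
Bracket: h₀ sin ϕ sin δ + cos ϕ cos δ sin h₀ = 1.2608×0.58496×-0.38952 + 0.81106×0.92102×0.95234 = -0.287278 + 0.711400 = 0.424122.
Q̄ = (S_0/π) × [bracket] = (1361/π) × 0.424122 = 183.74 W/m².
— Configuration B (ϕ=+52.2°):
cos h₀ = −tan(+52.2°) tan(-22.925°) = 0.5452, h₀ = 0.9941 rad.
Bracket: h₀ sin ϕ sin δ + cos ϕ cos δ sin h₀ = 0.9941×0.79016×-0.38952 + 0.61291×0.92102×0.83828 = -0.305967 + 0.473211 = 0.167244.
Q̄ = (S_0/π) × [bracket] = (1361/π) × 0.167244 = 72.453 W/m².
Ratio Q̄_A / Q̄_B = 183.74 / 72.453 = 2.536.

Q̄_A / Q̄_B ≈ 2.54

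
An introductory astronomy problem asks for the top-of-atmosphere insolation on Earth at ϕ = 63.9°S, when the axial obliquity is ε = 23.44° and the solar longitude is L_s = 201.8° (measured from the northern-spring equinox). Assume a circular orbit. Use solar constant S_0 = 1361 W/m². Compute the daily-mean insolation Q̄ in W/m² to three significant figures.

Q̄ ≈ 288 W/m²

Solar declination: sin δ = sin ε · sin L_s = sin 23.44° × sin 201.8° = -0.14773, so δ = -8.495°.
cos h₀ = −tan(-63.9°) tan(-8.495°) = -0.3049, h₀ = 1.8806 rad.
Bracket: h₀ sin ϕ sin δ + cos ϕ cos δ sin h₀ = 1.8806×-0.89803×-0.14773 + 0.43994×0.98903×0.95239 = 0.249492 + 0.414398 = 0.663890.
Q̄ = (S_0/π) × [bracket] = (1361/π) × 0.663890 = 287.6 W/m².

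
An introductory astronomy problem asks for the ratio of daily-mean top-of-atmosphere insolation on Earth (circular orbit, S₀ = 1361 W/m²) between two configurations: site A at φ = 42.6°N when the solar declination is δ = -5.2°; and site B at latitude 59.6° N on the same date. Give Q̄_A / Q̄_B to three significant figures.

Q̄_A / Q̄_B ≈ 1.65

— Configuration A (φ=+42.6°):
cos H₀ = −tan(+42.6°) tan(-5.200°) = 0.0837, H₀ = 1.4870 rad.
Bracket: H₀ sin φ sin δ + cos φ cos δ sin H₀ = 1.4870×0.67688×-0.09063 + 0.73610×0.99588×0.99649 = -0.091221 + 0.730494 = 0.639273.
Q̄ = (S₀/π) × [bracket] = (1361/π) × 0.639273 = 276.95 W/m².
— Configuration B (φ=+59.6°):
cos H₀ = −tan(+59.6°) tan(-5.200°) = 0.1551, H₀ = 1.4150 rad.
Bracket: H₀ sin φ sin δ + cos φ cos δ sin H₀ = 1.4150×0.86251×-0.09063 + 0.50603×0.99588×0.98790 = -0.110610 + 0.497847 = 0.387237.
Q̄ = (S₀/π) × [bracket] = (1361/π) × 0.387237 = 167.76 W/m².
Ratio Q̄_A / Q̄_B = 276.95 / 167.76 = 1.651.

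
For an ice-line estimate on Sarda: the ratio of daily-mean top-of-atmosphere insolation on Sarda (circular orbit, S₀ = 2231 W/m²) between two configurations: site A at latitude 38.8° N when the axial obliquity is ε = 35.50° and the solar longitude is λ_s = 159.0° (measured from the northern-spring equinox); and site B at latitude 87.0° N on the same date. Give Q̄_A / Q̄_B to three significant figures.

Q̄_A / Q̄_B ≈ 1.50

— Configuration A (φ=+38.8°):
Solar declination: sin δ = sin ε · sin λ_s = sin 35.50° × sin 159.0° = 0.20811, so δ = +12.011°.
cos H₀ = −tan(+38.8°) tan(+12.011°) = -0.1711, H₀ = 1.7427 rad.
Bracket: H₀ sin φ sin δ + cos φ cos δ sin H₀ = 1.7427×0.62660×0.20811 + 0.77934×0.97811×0.98526 = 0.227251 + 0.751044 = 0.978295.
Q̄ = (S₀/π) × [bracket] = (2231/π) × 0.978295 = 694.74 W/m².
— Configuration B (φ=+87.0°):
cos H₀ = −tan(+87.0°) tan(+12.011°) = -4.0598 ≤ −1 ⇒ polar day, H₀ = π.
Bracket: H₀ sin φ sin δ + cos φ cos δ sin H₀ = 3.1416×0.99863×0.20811 + 0.05234×0.97811×0.00000 = 0.652903 + 0.000000 = 0.652903.
Q̄ = (S₀/π) × [bracket] = (2231/π) × 0.652903 = 463.66 W/m².
Ratio Q̄_A / Q̄_B = 694.74 / 463.66 = 1.498.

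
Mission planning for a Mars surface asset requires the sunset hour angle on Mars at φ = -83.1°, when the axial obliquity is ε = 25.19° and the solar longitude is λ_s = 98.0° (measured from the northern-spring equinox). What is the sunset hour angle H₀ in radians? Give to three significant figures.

H₀ = 0.00 rad

Solar declination: sin δ = sin ε · sin λ_s = sin 25.19° × sin 98.0° = 0.42148, so δ = +24.928°.
cos H₀ = −tan φ · tan δ = 3.8407 ≥ 1, so the Sun never rises (polar night) and H₀ = 0.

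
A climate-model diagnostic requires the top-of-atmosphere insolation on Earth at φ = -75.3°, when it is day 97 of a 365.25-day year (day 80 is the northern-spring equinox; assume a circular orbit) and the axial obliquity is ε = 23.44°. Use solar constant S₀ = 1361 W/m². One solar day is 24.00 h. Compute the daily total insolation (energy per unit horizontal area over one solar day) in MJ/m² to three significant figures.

3.84 MJ/m²

Solar longitude: λ_s = 360° × (97 − 80)/365.25 = 16.756°.
sin δ = sin 23.44° × sin 16.756° = 0.11468, so δ = +6.585°.
cos H₀ = −tan(-75.3°) tan(+6.585°) = 0.4400, H₀ = 1.1152 rad.
Bracket: H₀ sin φ sin δ + cos φ cos δ sin H₀ = 1.1152×-0.96727×0.11468 + 0.25376×0.99340×0.89798 = -0.123705 + 0.226367 = 0.102662.
Q̄ = (S₀/π) × [bracket] = (1361/π) × 0.102662 = 44.475 W/m².
Daily total = Q̄ × 24.00 h × 3600 s/h = 44.475 × 24.00 × 3600 / 10⁶ = 3.843 MJ/m².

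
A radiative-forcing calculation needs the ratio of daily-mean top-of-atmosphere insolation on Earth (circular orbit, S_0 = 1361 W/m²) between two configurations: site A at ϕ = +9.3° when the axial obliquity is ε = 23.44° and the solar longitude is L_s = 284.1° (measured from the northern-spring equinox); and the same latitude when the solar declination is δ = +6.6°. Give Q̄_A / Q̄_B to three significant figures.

— Configuration A (ϕ=+9.3°):
Solar declination: sin δ = sin ε · sin L_s = sin 23.44° × sin 284.1° = -0.38580, so δ = -22.694°.
cos h₀ = −tan(+9.3°) tan(-22.694°) = 0.0685, h₀ = 1.5023 rad.
Bracket: h₀ sin ϕ sin δ + cos ϕ cos δ sin h₀ = 1.5023×0.16160×-0.38580 + 0.98686×0.92258×0.99765 = -0.093661 + 0.908318 = 0.814657.
Q̄ = (S_0/π) × [bracket] = (1361/π) × 0.814657 = 352.93 W/m².
— Configuration B (ϕ=+9.3°):
cos h₀ = −tan(+9.3°) tan(+6.600°) = -0.0189, h₀ = 1.5897 rad.
Bracket: h₀ sin ϕ sin δ + cos ϕ cos δ sin h₀ = 1.5897×0.16160×0.11494 + 0.98686×0.99337×0.99982 = 0.029528 + 0.980141 = 1.009669.
Q̄ = (S_0/π) × [bracket] = (1361/π) × 1.009669 = 437.41 W/m².
Ratio Q̄_A / Q̄_B = 352.93 / 437.41 = 0.8069.

Q̄_A / Q̄_B ≈ 0.807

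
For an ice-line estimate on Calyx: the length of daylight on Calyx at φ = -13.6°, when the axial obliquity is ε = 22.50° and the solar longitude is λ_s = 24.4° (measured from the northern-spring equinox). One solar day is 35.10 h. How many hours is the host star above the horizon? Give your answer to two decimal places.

Solar declination: sin δ = sin ε · sin λ_s = sin 22.50° × sin 24.4° = 0.15809, so δ = +9.096°.
cos H₀ = −tan φ · tan δ = −tan(-13.6°) × tan(+9.096°) = 0.0387, so H₀ = 1.5321 rad = 87.78°.
Daylight = 2H₀/(2π) × 35.10 h = (1.5321/π) × 35.10 = 17.12 h.

17.12 h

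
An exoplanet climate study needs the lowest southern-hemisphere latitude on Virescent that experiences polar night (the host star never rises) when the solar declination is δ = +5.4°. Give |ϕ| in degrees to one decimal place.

Polar night requires cos h₀ = −tan ϕ tan δ ≥ 1, i.e. tan ϕ tan δ ≤ −1.
The boundary is |tan ϕ| · |tan δ| = 1, so |ϕ| = 90° − |δ| = 90° − 5.4° = 84.6° in the southern hemisphere.

|ϕ| = 84.6°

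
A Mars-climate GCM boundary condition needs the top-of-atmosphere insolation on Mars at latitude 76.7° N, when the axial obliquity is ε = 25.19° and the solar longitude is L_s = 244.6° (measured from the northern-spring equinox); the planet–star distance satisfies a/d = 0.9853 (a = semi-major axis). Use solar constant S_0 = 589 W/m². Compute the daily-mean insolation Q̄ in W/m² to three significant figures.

Solar declination: sin δ = sin ε · sin L_s = sin 25.19° × sin 244.6° = -0.38448, so δ = -22.611°.
cos h₀ = −tan(+76.7°) tan(-22.611°) = 1.7619 ≥ 1 ⇒ polar night, h₀ = 0 and Q̄ = 0.
Inverse-square distance factor (a/d)² = 0.9853² = 0.970816.

Q̄ ≈ 0.00 W/m²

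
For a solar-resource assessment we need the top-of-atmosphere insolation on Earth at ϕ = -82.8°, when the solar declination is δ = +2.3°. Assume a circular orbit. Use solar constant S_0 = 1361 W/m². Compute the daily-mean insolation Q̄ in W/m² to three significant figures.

cos h₀ = −tan(-82.8°) tan(+2.300°) = 0.3179, h₀ = 1.2472 rad.
Bracket: h₀ sin ϕ sin δ + cos ϕ cos δ sin h₀ = 1.2472×-0.99211×0.04013 + 0.12533×0.99919×0.94811 = -0.049655 + 0.118730 = 0.069075.
Q̄ = (S_0/π) × [bracket] = (1361/π) × 0.069075 = 29.92 W/m².

Q̄ ≈ 29.9 W/m²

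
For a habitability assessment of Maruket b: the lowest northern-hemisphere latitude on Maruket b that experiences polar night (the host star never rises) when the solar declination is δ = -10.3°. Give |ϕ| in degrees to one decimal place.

|ϕ| = 79.7°

Polar night requires cos h₀ = −tan ϕ tan δ ≥ 1, i.e. tan ϕ tan δ ≤ −1.
The boundary is |tan ϕ| · |tan δ| = 1, so |ϕ| = 90° − |δ| = 90° − 10.3° = 79.7° in the northern hemisphere.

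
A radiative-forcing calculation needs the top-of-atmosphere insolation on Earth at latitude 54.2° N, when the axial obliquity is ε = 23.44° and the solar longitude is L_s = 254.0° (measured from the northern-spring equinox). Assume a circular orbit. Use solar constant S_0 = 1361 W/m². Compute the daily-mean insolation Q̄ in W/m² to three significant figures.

Q̄ ≈ 62.8 W/m²

Solar declination: sin δ = sin ε · sin L_s = sin 23.44° × sin 254.0° = -0.38238, so δ = -22.481°.
cos h₀ = −tan(+54.2°) tan(-22.481°) = 0.5738, h₀ = 0.9597 rad.
Bracket: h₀ sin ϕ sin δ + cos ϕ cos δ sin h₀ = 0.9597×0.81106×-0.38238 + 0.58496×0.92401×0.81901 = -0.297635 + 0.442682 = 0.145047.
Q̄ = (S_0/π) × [bracket] = (1361/π) × 0.145047 = 62.84 W/m².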